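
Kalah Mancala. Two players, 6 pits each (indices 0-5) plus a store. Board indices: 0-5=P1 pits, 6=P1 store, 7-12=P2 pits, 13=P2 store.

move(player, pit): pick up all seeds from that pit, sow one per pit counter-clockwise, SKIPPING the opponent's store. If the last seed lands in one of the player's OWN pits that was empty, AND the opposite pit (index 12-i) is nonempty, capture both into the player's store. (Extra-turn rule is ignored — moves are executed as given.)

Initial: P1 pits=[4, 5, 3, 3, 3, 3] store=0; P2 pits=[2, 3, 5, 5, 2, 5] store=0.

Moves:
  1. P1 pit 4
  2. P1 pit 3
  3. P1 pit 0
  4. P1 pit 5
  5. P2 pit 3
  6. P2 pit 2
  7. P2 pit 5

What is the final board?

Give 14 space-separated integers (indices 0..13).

Move 1: P1 pit4 -> P1=[4,5,3,3,0,4](1) P2=[3,3,5,5,2,5](0)
Move 2: P1 pit3 -> P1=[4,5,3,0,1,5](2) P2=[3,3,5,5,2,5](0)
Move 3: P1 pit0 -> P1=[0,6,4,1,2,5](2) P2=[3,3,5,5,2,5](0)
Move 4: P1 pit5 -> P1=[0,6,4,1,2,0](3) P2=[4,4,6,6,2,5](0)
Move 5: P2 pit3 -> P1=[1,7,5,1,2,0](3) P2=[4,4,6,0,3,6](1)
Move 6: P2 pit2 -> P1=[2,8,5,1,2,0](3) P2=[4,4,0,1,4,7](2)
Move 7: P2 pit5 -> P1=[3,9,6,2,3,1](3) P2=[4,4,0,1,4,0](3)

Answer: 3 9 6 2 3 1 3 4 4 0 1 4 0 3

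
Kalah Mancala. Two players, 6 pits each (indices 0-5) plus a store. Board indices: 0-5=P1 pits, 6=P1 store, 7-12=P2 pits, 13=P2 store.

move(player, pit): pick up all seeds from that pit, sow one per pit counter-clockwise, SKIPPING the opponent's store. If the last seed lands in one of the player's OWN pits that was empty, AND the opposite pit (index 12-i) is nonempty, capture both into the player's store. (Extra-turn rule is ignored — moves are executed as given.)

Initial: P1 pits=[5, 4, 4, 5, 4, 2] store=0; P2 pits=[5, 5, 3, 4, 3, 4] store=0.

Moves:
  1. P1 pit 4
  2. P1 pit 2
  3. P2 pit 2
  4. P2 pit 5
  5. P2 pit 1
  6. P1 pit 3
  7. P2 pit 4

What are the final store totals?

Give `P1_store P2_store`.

Answer: 3 3

Derivation:
Move 1: P1 pit4 -> P1=[5,4,4,5,0,3](1) P2=[6,6,3,4,3,4](0)
Move 2: P1 pit2 -> P1=[5,4,0,6,1,4](2) P2=[6,6,3,4,3,4](0)
Move 3: P2 pit2 -> P1=[5,4,0,6,1,4](2) P2=[6,6,0,5,4,5](0)
Move 4: P2 pit5 -> P1=[6,5,1,7,1,4](2) P2=[6,6,0,5,4,0](1)
Move 5: P2 pit1 -> P1=[7,5,1,7,1,4](2) P2=[6,0,1,6,5,1](2)
Move 6: P1 pit3 -> P1=[7,5,1,0,2,5](3) P2=[7,1,2,7,5,1](2)
Move 7: P2 pit4 -> P1=[8,6,2,0,2,5](3) P2=[7,1,2,7,0,2](3)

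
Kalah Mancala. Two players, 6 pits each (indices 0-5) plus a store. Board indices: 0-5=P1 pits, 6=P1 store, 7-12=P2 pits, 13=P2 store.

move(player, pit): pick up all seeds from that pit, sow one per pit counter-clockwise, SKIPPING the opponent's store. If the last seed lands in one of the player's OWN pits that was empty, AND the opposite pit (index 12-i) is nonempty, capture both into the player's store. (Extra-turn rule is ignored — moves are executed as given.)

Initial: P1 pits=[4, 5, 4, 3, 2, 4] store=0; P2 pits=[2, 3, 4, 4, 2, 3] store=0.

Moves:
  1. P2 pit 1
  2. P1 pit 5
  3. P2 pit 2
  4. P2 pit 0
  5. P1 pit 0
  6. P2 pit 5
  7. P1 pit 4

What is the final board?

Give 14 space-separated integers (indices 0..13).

Answer: 1 8 6 4 0 2 2 1 2 1 7 4 0 2

Derivation:
Move 1: P2 pit1 -> P1=[4,5,4,3,2,4](0) P2=[2,0,5,5,3,3](0)
Move 2: P1 pit5 -> P1=[4,5,4,3,2,0](1) P2=[3,1,6,5,3,3](0)
Move 3: P2 pit2 -> P1=[5,6,4,3,2,0](1) P2=[3,1,0,6,4,4](1)
Move 4: P2 pit0 -> P1=[5,6,4,3,2,0](1) P2=[0,2,1,7,4,4](1)
Move 5: P1 pit0 -> P1=[0,7,5,4,3,1](1) P2=[0,2,1,7,4,4](1)
Move 6: P2 pit5 -> P1=[1,8,6,4,3,1](1) P2=[0,2,1,7,4,0](2)
Move 7: P1 pit4 -> P1=[1,8,6,4,0,2](2) P2=[1,2,1,7,4,0](2)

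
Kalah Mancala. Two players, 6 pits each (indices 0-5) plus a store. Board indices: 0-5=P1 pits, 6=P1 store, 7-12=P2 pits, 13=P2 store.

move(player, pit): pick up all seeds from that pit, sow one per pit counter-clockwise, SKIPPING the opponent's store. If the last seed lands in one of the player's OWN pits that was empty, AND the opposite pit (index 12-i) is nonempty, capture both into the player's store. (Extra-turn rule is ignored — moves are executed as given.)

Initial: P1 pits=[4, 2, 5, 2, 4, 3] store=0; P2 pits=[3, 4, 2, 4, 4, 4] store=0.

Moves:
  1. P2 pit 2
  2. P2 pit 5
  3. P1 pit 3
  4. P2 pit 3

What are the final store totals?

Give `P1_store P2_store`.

Move 1: P2 pit2 -> P1=[4,2,5,2,4,3](0) P2=[3,4,0,5,5,4](0)
Move 2: P2 pit5 -> P1=[5,3,6,2,4,3](0) P2=[3,4,0,5,5,0](1)
Move 3: P1 pit3 -> P1=[5,3,6,0,5,4](0) P2=[3,4,0,5,5,0](1)
Move 4: P2 pit3 -> P1=[6,4,6,0,5,4](0) P2=[3,4,0,0,6,1](2)

Answer: 0 2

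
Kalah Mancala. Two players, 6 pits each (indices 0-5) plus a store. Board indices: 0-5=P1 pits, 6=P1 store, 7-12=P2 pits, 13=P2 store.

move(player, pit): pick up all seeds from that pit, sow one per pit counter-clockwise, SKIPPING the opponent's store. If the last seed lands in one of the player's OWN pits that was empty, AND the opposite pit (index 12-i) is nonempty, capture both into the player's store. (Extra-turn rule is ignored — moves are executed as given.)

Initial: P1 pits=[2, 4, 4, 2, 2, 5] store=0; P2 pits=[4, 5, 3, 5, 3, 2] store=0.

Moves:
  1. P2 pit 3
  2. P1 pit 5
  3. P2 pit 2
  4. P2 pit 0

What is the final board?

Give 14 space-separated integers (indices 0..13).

Answer: 3 5 4 2 2 0 1 0 7 1 3 6 5 2

Derivation:
Move 1: P2 pit3 -> P1=[3,5,4,2,2,5](0) P2=[4,5,3,0,4,3](1)
Move 2: P1 pit5 -> P1=[3,5,4,2,2,0](1) P2=[5,6,4,1,4,3](1)
Move 3: P2 pit2 -> P1=[3,5,4,2,2,0](1) P2=[5,6,0,2,5,4](2)
Move 4: P2 pit0 -> P1=[3,5,4,2,2,0](1) P2=[0,7,1,3,6,5](2)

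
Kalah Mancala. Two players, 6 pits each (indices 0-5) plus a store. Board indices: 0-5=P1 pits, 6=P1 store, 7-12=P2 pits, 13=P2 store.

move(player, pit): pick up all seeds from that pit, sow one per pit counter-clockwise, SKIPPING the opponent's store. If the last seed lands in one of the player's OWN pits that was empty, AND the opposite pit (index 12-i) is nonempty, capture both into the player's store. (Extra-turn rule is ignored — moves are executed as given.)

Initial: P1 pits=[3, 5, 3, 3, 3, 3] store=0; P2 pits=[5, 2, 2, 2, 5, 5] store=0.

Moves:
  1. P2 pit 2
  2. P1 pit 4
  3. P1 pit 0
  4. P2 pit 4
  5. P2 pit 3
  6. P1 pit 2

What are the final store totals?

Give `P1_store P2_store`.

Move 1: P2 pit2 -> P1=[3,5,3,3,3,3](0) P2=[5,2,0,3,6,5](0)
Move 2: P1 pit4 -> P1=[3,5,3,3,0,4](1) P2=[6,2,0,3,6,5](0)
Move 3: P1 pit0 -> P1=[0,6,4,4,0,4](1) P2=[6,2,0,3,6,5](0)
Move 4: P2 pit4 -> P1=[1,7,5,5,0,4](1) P2=[6,2,0,3,0,6](1)
Move 5: P2 pit3 -> P1=[1,7,5,5,0,4](1) P2=[6,2,0,0,1,7](2)
Move 6: P1 pit2 -> P1=[1,7,0,6,1,5](2) P2=[7,2,0,0,1,7](2)

Answer: 2 2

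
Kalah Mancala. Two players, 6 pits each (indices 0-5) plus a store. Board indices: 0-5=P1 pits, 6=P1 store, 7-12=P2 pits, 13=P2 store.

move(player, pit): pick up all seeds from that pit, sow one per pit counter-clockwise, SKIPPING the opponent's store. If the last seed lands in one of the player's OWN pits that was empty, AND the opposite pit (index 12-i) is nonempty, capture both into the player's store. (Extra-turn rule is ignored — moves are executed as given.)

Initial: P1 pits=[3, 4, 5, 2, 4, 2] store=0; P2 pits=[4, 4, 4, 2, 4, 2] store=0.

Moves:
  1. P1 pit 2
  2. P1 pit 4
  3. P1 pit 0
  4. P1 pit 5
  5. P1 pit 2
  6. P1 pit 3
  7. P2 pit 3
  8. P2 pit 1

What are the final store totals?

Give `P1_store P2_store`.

Move 1: P1 pit2 -> P1=[3,4,0,3,5,3](1) P2=[5,4,4,2,4,2](0)
Move 2: P1 pit4 -> P1=[3,4,0,3,0,4](2) P2=[6,5,5,2,4,2](0)
Move 3: P1 pit0 -> P1=[0,5,1,4,0,4](2) P2=[6,5,5,2,4,2](0)
Move 4: P1 pit5 -> P1=[0,5,1,4,0,0](3) P2=[7,6,6,2,4,2](0)
Move 5: P1 pit2 -> P1=[0,5,0,5,0,0](3) P2=[7,6,6,2,4,2](0)
Move 6: P1 pit3 -> P1=[0,5,0,0,1,1](4) P2=[8,7,6,2,4,2](0)
Move 7: P2 pit3 -> P1=[0,5,0,0,1,1](4) P2=[8,7,6,0,5,3](0)
Move 8: P2 pit1 -> P1=[1,6,0,0,1,1](4) P2=[8,0,7,1,6,4](1)

Answer: 4 1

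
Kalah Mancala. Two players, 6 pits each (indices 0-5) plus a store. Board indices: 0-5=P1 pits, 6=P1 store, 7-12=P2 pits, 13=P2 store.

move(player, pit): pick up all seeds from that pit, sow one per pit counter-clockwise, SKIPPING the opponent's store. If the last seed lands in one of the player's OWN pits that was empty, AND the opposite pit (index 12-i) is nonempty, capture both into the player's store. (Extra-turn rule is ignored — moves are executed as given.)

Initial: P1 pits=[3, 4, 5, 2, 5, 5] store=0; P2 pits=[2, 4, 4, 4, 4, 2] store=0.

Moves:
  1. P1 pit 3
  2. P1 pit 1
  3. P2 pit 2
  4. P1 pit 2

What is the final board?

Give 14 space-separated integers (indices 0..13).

Answer: 3 0 0 2 8 8 1 3 5 0 5 5 3 1

Derivation:
Move 1: P1 pit3 -> P1=[3,4,5,0,6,6](0) P2=[2,4,4,4,4,2](0)
Move 2: P1 pit1 -> P1=[3,0,6,1,7,7](0) P2=[2,4,4,4,4,2](0)
Move 3: P2 pit2 -> P1=[3,0,6,1,7,7](0) P2=[2,4,0,5,5,3](1)
Move 4: P1 pit2 -> P1=[3,0,0,2,8,8](1) P2=[3,5,0,5,5,3](1)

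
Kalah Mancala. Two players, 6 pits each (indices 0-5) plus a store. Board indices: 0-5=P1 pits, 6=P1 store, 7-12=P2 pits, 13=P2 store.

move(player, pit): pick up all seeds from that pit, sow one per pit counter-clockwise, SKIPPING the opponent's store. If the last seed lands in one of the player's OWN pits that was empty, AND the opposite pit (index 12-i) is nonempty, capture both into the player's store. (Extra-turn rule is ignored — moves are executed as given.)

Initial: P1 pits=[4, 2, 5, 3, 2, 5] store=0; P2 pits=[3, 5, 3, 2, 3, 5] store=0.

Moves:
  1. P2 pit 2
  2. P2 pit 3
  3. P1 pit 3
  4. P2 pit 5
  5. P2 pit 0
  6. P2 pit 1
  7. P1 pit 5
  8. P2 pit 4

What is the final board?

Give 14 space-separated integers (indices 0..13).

Answer: 7 4 1 2 5 0 2 1 1 3 2 0 3 11

Derivation:
Move 1: P2 pit2 -> P1=[4,2,5,3,2,5](0) P2=[3,5,0,3,4,6](0)
Move 2: P2 pit3 -> P1=[4,2,5,3,2,5](0) P2=[3,5,0,0,5,7](1)
Move 3: P1 pit3 -> P1=[4,2,5,0,3,6](1) P2=[3,5,0,0,5,7](1)
Move 4: P2 pit5 -> P1=[5,3,6,1,4,7](1) P2=[3,5,0,0,5,0](2)
Move 5: P2 pit0 -> P1=[5,3,0,1,4,7](1) P2=[0,6,1,0,5,0](9)
Move 6: P2 pit1 -> P1=[6,3,0,1,4,7](1) P2=[0,0,2,1,6,1](10)
Move 7: P1 pit5 -> P1=[6,3,0,1,4,0](2) P2=[1,1,3,2,7,2](10)
Move 8: P2 pit4 -> P1=[7,4,1,2,5,0](2) P2=[1,1,3,2,0,3](11)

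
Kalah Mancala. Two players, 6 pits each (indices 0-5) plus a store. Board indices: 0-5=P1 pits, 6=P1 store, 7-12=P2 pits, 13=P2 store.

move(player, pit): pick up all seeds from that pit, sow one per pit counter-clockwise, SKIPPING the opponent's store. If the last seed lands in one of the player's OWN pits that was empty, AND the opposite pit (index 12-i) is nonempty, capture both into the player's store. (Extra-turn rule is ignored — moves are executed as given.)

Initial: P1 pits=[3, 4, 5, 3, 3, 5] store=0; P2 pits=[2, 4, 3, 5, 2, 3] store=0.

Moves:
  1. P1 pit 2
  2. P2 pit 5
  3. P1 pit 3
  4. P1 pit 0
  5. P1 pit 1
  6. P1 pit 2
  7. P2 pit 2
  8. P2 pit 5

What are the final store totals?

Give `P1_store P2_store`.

Move 1: P1 pit2 -> P1=[3,4,0,4,4,6](1) P2=[3,4,3,5,2,3](0)
Move 2: P2 pit5 -> P1=[4,5,0,4,4,6](1) P2=[3,4,3,5,2,0](1)
Move 3: P1 pit3 -> P1=[4,5,0,0,5,7](2) P2=[4,4,3,5,2,0](1)
Move 4: P1 pit0 -> P1=[0,6,1,1,6,7](2) P2=[4,4,3,5,2,0](1)
Move 5: P1 pit1 -> P1=[0,0,2,2,7,8](3) P2=[5,4,3,5,2,0](1)
Move 6: P1 pit2 -> P1=[0,0,0,3,8,8](3) P2=[5,4,3,5,2,0](1)
Move 7: P2 pit2 -> P1=[0,0,0,3,8,8](3) P2=[5,4,0,6,3,1](1)
Move 8: P2 pit5 -> P1=[0,0,0,3,8,8](3) P2=[5,4,0,6,3,0](2)

Answer: 3 2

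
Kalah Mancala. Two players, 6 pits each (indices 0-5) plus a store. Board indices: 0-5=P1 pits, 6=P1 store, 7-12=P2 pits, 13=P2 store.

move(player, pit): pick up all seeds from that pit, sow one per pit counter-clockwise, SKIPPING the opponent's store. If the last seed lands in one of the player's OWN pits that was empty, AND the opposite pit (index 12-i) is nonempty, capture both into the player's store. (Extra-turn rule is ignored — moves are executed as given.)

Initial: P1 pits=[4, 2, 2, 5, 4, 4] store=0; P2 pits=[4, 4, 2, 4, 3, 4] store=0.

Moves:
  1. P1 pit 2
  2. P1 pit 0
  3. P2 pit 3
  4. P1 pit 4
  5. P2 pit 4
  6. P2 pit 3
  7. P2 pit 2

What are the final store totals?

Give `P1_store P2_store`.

Move 1: P1 pit2 -> P1=[4,2,0,6,5,4](0) P2=[4,4,2,4,3,4](0)
Move 2: P1 pit0 -> P1=[0,3,1,7,6,4](0) P2=[4,4,2,4,3,4](0)
Move 3: P2 pit3 -> P1=[1,3,1,7,6,4](0) P2=[4,4,2,0,4,5](1)
Move 4: P1 pit4 -> P1=[1,3,1,7,0,5](1) P2=[5,5,3,1,4,5](1)
Move 5: P2 pit4 -> P1=[2,4,1,7,0,5](1) P2=[5,5,3,1,0,6](2)
Move 6: P2 pit3 -> P1=[2,0,1,7,0,5](1) P2=[5,5,3,0,0,6](7)
Move 7: P2 pit2 -> P1=[2,0,1,7,0,5](1) P2=[5,5,0,1,1,7](7)

Answer: 1 7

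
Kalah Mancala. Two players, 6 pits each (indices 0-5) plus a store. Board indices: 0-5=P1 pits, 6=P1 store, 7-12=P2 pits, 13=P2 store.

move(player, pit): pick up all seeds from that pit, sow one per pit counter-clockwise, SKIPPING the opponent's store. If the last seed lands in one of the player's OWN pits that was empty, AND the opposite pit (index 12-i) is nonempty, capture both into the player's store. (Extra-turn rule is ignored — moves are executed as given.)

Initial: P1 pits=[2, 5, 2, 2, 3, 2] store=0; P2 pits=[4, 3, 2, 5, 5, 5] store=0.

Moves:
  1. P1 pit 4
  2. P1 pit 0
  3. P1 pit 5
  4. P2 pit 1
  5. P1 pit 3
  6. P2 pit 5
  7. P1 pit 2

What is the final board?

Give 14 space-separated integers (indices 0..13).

Move 1: P1 pit4 -> P1=[2,5,2,2,0,3](1) P2=[5,3,2,5,5,5](0)
Move 2: P1 pit0 -> P1=[0,6,3,2,0,3](1) P2=[5,3,2,5,5,5](0)
Move 3: P1 pit5 -> P1=[0,6,3,2,0,0](2) P2=[6,4,2,5,5,5](0)
Move 4: P2 pit1 -> P1=[0,6,3,2,0,0](2) P2=[6,0,3,6,6,6](0)
Move 5: P1 pit3 -> P1=[0,6,3,0,1,0](9) P2=[0,0,3,6,6,6](0)
Move 6: P2 pit5 -> P1=[1,7,4,1,2,0](9) P2=[0,0,3,6,6,0](1)
Move 7: P1 pit2 -> P1=[1,7,0,2,3,1](10) P2=[0,0,3,6,6,0](1)

Answer: 1 7 0 2 3 1 10 0 0 3 6 6 0 1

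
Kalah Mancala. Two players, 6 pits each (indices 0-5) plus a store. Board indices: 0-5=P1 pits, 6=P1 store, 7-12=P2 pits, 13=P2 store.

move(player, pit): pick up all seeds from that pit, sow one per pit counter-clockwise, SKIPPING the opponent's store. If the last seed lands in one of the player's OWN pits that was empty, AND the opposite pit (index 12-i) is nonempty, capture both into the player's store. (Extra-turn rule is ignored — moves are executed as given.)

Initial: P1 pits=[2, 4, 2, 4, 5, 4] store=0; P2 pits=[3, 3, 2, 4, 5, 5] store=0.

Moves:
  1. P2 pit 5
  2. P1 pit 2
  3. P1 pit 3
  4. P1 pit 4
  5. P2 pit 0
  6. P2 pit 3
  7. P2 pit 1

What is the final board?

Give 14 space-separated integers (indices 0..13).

Answer: 2 6 1 0 0 7 2 0 0 6 1 9 2 7

Derivation:
Move 1: P2 pit5 -> P1=[3,5,3,5,5,4](0) P2=[3,3,2,4,5,0](1)
Move 2: P1 pit2 -> P1=[3,5,0,6,6,5](0) P2=[3,3,2,4,5,0](1)
Move 3: P1 pit3 -> P1=[3,5,0,0,7,6](1) P2=[4,4,3,4,5,0](1)
Move 4: P1 pit4 -> P1=[3,5,0,0,0,7](2) P2=[5,5,4,5,6,0](1)
Move 5: P2 pit0 -> P1=[0,5,0,0,0,7](2) P2=[0,6,5,6,7,0](5)
Move 6: P2 pit3 -> P1=[1,6,1,0,0,7](2) P2=[0,6,5,0,8,1](6)
Move 7: P2 pit1 -> P1=[2,6,1,0,0,7](2) P2=[0,0,6,1,9,2](7)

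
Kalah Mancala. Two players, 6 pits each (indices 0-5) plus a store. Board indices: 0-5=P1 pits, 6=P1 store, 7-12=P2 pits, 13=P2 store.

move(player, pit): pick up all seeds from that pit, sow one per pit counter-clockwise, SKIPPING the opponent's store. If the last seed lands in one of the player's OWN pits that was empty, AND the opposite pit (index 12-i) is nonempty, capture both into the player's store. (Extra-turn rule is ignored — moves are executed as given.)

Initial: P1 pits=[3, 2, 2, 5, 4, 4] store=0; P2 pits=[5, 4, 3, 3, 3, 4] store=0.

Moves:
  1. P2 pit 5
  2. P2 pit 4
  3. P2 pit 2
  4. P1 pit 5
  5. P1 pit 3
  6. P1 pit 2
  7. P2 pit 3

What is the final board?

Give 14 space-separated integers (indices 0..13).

Move 1: P2 pit5 -> P1=[4,3,3,5,4,4](0) P2=[5,4,3,3,3,0](1)
Move 2: P2 pit4 -> P1=[5,3,3,5,4,4](0) P2=[5,4,3,3,0,1](2)
Move 3: P2 pit2 -> P1=[5,3,3,5,4,4](0) P2=[5,4,0,4,1,2](2)
Move 4: P1 pit5 -> P1=[5,3,3,5,4,0](1) P2=[6,5,1,4,1,2](2)
Move 5: P1 pit3 -> P1=[5,3,3,0,5,1](2) P2=[7,6,1,4,1,2](2)
Move 6: P1 pit2 -> P1=[5,3,0,1,6,2](2) P2=[7,6,1,4,1,2](2)
Move 7: P2 pit3 -> P1=[6,3,0,1,6,2](2) P2=[7,6,1,0,2,3](3)

Answer: 6 3 0 1 6 2 2 7 6 1 0 2 3 3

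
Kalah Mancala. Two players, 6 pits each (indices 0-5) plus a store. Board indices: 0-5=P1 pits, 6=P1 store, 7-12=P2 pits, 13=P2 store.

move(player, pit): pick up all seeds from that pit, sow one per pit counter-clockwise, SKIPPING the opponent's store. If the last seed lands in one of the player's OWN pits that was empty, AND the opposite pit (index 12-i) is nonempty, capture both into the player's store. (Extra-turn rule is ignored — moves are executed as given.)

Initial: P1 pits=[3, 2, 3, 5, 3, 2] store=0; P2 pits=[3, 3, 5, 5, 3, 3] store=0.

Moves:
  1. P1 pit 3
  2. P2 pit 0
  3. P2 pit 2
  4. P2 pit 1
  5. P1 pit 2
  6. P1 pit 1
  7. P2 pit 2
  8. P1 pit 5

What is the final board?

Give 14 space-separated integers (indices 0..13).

Answer: 4 0 1 2 6 0 2 1 1 1 9 6 5 2

Derivation:
Move 1: P1 pit3 -> P1=[3,2,3,0,4,3](1) P2=[4,4,5,5,3,3](0)
Move 2: P2 pit0 -> P1=[3,2,3,0,4,3](1) P2=[0,5,6,6,4,3](0)
Move 3: P2 pit2 -> P1=[4,3,3,0,4,3](1) P2=[0,5,0,7,5,4](1)
Move 4: P2 pit1 -> P1=[4,3,3,0,4,3](1) P2=[0,0,1,8,6,5](2)
Move 5: P1 pit2 -> P1=[4,3,0,1,5,4](1) P2=[0,0,1,8,6,5](2)
Move 6: P1 pit1 -> P1=[4,0,1,2,6,4](1) P2=[0,0,1,8,6,5](2)
Move 7: P2 pit2 -> P1=[4,0,1,2,6,4](1) P2=[0,0,0,9,6,5](2)
Move 8: P1 pit5 -> P1=[4,0,1,2,6,0](2) P2=[1,1,1,9,6,5](2)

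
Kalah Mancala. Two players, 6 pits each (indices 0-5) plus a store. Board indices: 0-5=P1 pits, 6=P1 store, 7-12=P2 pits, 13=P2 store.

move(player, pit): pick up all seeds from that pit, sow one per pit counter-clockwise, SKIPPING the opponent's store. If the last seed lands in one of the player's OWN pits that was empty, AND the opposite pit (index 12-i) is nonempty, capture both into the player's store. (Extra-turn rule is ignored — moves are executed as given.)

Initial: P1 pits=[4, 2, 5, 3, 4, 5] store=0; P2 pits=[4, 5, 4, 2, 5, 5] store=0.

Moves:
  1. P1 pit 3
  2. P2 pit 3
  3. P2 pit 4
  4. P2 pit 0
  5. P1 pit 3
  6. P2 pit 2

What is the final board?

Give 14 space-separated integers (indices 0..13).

Answer: 6 0 6 0 6 6 1 0 6 0 2 1 8 6

Derivation:
Move 1: P1 pit3 -> P1=[4,2,5,0,5,6](1) P2=[4,5,4,2,5,5](0)
Move 2: P2 pit3 -> P1=[4,2,5,0,5,6](1) P2=[4,5,4,0,6,6](0)
Move 3: P2 pit4 -> P1=[5,3,6,1,5,6](1) P2=[4,5,4,0,0,7](1)
Move 4: P2 pit0 -> P1=[5,0,6,1,5,6](1) P2=[0,6,5,1,0,7](5)
Move 5: P1 pit3 -> P1=[5,0,6,0,6,6](1) P2=[0,6,5,1,0,7](5)
Move 6: P2 pit2 -> P1=[6,0,6,0,6,6](1) P2=[0,6,0,2,1,8](6)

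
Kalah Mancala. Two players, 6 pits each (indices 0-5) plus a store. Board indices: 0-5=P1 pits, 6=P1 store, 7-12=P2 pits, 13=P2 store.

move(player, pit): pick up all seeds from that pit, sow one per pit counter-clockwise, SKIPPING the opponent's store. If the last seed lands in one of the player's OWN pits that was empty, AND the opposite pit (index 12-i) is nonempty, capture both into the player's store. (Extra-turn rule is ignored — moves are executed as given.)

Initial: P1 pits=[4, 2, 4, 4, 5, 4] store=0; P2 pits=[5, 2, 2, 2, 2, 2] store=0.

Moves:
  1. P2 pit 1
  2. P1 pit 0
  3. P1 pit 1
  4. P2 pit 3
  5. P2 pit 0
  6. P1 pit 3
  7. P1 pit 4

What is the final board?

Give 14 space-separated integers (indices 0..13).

Move 1: P2 pit1 -> P1=[4,2,4,4,5,4](0) P2=[5,0,3,3,2,2](0)
Move 2: P1 pit0 -> P1=[0,3,5,5,6,4](0) P2=[5,0,3,3,2,2](0)
Move 3: P1 pit1 -> P1=[0,0,6,6,7,4](0) P2=[5,0,3,3,2,2](0)
Move 4: P2 pit3 -> P1=[0,0,6,6,7,4](0) P2=[5,0,3,0,3,3](1)
Move 5: P2 pit0 -> P1=[0,0,6,6,7,4](0) P2=[0,1,4,1,4,4](1)
Move 6: P1 pit3 -> P1=[0,0,6,0,8,5](1) P2=[1,2,5,1,4,4](1)
Move 7: P1 pit4 -> P1=[0,0,6,0,0,6](2) P2=[2,3,6,2,5,5](1)

Answer: 0 0 6 0 0 6 2 2 3 6 2 5 5 1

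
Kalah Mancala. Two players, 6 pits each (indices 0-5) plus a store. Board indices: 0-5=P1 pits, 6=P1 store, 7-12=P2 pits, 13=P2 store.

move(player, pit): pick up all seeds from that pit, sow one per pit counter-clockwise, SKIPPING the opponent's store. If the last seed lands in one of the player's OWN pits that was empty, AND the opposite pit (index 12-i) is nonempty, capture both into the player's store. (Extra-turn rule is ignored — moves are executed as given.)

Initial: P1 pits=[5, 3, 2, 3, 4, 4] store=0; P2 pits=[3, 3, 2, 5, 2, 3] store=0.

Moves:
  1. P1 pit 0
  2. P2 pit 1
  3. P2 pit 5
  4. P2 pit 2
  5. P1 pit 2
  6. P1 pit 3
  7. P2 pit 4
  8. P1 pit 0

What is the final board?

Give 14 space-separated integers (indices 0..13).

Answer: 0 7 0 0 7 7 1 4 1 0 7 0 1 4

Derivation:
Move 1: P1 pit0 -> P1=[0,4,3,4,5,5](0) P2=[3,3,2,5,2,3](0)
Move 2: P2 pit1 -> P1=[0,4,3,4,5,5](0) P2=[3,0,3,6,3,3](0)
Move 3: P2 pit5 -> P1=[1,5,3,4,5,5](0) P2=[3,0,3,6,3,0](1)
Move 4: P2 pit2 -> P1=[0,5,3,4,5,5](0) P2=[3,0,0,7,4,0](3)
Move 5: P1 pit2 -> P1=[0,5,0,5,6,6](0) P2=[3,0,0,7,4,0](3)
Move 6: P1 pit3 -> P1=[0,5,0,0,7,7](1) P2=[4,1,0,7,4,0](3)
Move 7: P2 pit4 -> P1=[1,6,0,0,7,7](1) P2=[4,1,0,7,0,1](4)
Move 8: P1 pit0 -> P1=[0,7,0,0,7,7](1) P2=[4,1,0,7,0,1](4)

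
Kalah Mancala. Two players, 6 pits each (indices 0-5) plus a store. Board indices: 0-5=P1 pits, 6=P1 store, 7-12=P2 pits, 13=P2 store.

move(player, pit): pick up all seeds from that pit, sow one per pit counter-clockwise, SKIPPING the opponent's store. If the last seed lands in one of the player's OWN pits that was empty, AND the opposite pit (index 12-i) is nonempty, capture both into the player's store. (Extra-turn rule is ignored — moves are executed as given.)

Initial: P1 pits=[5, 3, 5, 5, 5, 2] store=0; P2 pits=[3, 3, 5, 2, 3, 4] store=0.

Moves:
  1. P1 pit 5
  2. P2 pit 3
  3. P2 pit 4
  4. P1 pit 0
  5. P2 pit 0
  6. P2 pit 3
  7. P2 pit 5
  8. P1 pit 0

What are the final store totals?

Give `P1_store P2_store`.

Answer: 2 8

Derivation:
Move 1: P1 pit5 -> P1=[5,3,5,5,5,0](1) P2=[4,3,5,2,3,4](0)
Move 2: P2 pit3 -> P1=[5,3,5,5,5,0](1) P2=[4,3,5,0,4,5](0)
Move 3: P2 pit4 -> P1=[6,4,5,5,5,0](1) P2=[4,3,5,0,0,6](1)
Move 4: P1 pit0 -> P1=[0,5,6,6,6,1](2) P2=[4,3,5,0,0,6](1)
Move 5: P2 pit0 -> P1=[0,0,6,6,6,1](2) P2=[0,4,6,1,0,6](7)
Move 6: P2 pit3 -> P1=[0,0,6,6,6,1](2) P2=[0,4,6,0,1,6](7)
Move 7: P2 pit5 -> P1=[1,1,7,7,7,1](2) P2=[0,4,6,0,1,0](8)
Move 8: P1 pit0 -> P1=[0,2,7,7,7,1](2) P2=[0,4,6,0,1,0](8)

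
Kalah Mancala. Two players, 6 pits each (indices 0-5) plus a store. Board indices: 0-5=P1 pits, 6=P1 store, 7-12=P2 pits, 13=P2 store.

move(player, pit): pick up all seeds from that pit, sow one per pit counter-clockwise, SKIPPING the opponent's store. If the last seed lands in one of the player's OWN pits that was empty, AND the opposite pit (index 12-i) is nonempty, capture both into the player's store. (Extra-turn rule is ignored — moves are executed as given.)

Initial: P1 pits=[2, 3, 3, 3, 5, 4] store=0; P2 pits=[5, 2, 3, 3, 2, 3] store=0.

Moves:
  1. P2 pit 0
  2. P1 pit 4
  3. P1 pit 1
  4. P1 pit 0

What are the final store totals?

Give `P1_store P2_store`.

Answer: 6 0

Derivation:
Move 1: P2 pit0 -> P1=[2,3,3,3,5,4](0) P2=[0,3,4,4,3,4](0)
Move 2: P1 pit4 -> P1=[2,3,3,3,0,5](1) P2=[1,4,5,4,3,4](0)
Move 3: P1 pit1 -> P1=[2,0,4,4,0,5](6) P2=[1,0,5,4,3,4](0)
Move 4: P1 pit0 -> P1=[0,1,5,4,0,5](6) P2=[1,0,5,4,3,4](0)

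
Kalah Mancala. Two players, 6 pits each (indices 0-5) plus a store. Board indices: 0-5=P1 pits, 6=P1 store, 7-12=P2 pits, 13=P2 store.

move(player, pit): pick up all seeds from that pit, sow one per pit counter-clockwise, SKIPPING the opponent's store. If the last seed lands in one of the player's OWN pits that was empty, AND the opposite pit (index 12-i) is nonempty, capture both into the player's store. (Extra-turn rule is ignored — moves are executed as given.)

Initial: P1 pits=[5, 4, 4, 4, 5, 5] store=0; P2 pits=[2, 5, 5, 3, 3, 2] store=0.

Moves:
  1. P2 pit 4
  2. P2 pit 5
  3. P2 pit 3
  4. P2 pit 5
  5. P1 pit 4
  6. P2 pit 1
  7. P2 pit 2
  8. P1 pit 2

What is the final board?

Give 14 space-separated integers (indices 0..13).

Answer: 9 6 0 5 1 7 2 4 0 0 2 3 2 6

Derivation:
Move 1: P2 pit4 -> P1=[6,4,4,4,5,5](0) P2=[2,5,5,3,0,3](1)
Move 2: P2 pit5 -> P1=[7,5,4,4,5,5](0) P2=[2,5,5,3,0,0](2)
Move 3: P2 pit3 -> P1=[7,5,4,4,5,5](0) P2=[2,5,5,0,1,1](3)
Move 4: P2 pit5 -> P1=[7,5,4,4,5,5](0) P2=[2,5,5,0,1,0](4)
Move 5: P1 pit4 -> P1=[7,5,4,4,0,6](1) P2=[3,6,6,0,1,0](4)
Move 6: P2 pit1 -> P1=[8,5,4,4,0,6](1) P2=[3,0,7,1,2,1](5)
Move 7: P2 pit2 -> P1=[9,6,5,4,0,6](1) P2=[3,0,0,2,3,2](6)
Move 8: P1 pit2 -> P1=[9,6,0,5,1,7](2) P2=[4,0,0,2,3,2](6)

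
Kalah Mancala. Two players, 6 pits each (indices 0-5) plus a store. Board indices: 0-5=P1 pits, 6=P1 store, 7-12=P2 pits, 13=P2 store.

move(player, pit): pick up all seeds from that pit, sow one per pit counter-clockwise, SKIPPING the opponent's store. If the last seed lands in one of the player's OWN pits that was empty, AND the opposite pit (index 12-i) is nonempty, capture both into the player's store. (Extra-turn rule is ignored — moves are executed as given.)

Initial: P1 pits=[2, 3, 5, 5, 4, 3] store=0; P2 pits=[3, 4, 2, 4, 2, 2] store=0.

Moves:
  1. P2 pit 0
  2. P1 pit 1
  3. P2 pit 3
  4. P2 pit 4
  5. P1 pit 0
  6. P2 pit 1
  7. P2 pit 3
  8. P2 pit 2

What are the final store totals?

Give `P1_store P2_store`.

Move 1: P2 pit0 -> P1=[2,3,5,5,4,3](0) P2=[0,5,3,5,2,2](0)
Move 2: P1 pit1 -> P1=[2,0,6,6,5,3](0) P2=[0,5,3,5,2,2](0)
Move 3: P2 pit3 -> P1=[3,1,6,6,5,3](0) P2=[0,5,3,0,3,3](1)
Move 4: P2 pit4 -> P1=[4,1,6,6,5,3](0) P2=[0,5,3,0,0,4](2)
Move 5: P1 pit0 -> P1=[0,2,7,7,6,3](0) P2=[0,5,3,0,0,4](2)
Move 6: P2 pit1 -> P1=[0,2,7,7,6,3](0) P2=[0,0,4,1,1,5](3)
Move 7: P2 pit3 -> P1=[0,2,7,7,6,3](0) P2=[0,0,4,0,2,5](3)
Move 8: P2 pit2 -> P1=[0,2,7,7,6,3](0) P2=[0,0,0,1,3,6](4)

Answer: 0 4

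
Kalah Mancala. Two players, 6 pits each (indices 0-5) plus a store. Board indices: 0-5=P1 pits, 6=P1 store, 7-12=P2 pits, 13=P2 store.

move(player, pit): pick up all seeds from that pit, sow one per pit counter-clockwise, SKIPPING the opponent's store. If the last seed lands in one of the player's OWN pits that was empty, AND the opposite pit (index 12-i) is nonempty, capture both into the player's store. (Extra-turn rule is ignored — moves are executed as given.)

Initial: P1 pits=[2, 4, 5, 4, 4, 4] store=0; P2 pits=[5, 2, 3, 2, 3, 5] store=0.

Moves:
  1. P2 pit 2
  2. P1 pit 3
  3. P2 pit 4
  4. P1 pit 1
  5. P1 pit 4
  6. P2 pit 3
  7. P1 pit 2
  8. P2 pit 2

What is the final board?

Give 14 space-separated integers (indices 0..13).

Move 1: P2 pit2 -> P1=[2,4,5,4,4,4](0) P2=[5,2,0,3,4,6](0)
Move 2: P1 pit3 -> P1=[2,4,5,0,5,5](1) P2=[6,2,0,3,4,6](0)
Move 3: P2 pit4 -> P1=[3,5,5,0,5,5](1) P2=[6,2,0,3,0,7](1)
Move 4: P1 pit1 -> P1=[3,0,6,1,6,6](2) P2=[6,2,0,3,0,7](1)
Move 5: P1 pit4 -> P1=[3,0,6,1,0,7](3) P2=[7,3,1,4,0,7](1)
Move 6: P2 pit3 -> P1=[4,0,6,1,0,7](3) P2=[7,3,1,0,1,8](2)
Move 7: P1 pit2 -> P1=[4,0,0,2,1,8](4) P2=[8,4,1,0,1,8](2)
Move 8: P2 pit2 -> P1=[4,0,0,2,1,8](4) P2=[8,4,0,1,1,8](2)

Answer: 4 0 0 2 1 8 4 8 4 0 1 1 8 2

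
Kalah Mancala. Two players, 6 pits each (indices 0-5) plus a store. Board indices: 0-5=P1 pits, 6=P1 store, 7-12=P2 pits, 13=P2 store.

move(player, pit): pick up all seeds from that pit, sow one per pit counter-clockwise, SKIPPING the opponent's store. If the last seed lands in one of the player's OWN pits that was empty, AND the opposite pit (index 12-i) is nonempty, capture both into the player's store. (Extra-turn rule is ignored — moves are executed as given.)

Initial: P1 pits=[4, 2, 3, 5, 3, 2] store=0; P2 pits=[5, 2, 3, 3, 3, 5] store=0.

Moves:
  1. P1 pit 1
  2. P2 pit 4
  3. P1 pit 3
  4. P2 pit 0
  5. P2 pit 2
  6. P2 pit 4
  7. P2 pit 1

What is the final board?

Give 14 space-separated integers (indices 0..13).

Answer: 6 0 4 0 4 3 1 0 0 1 6 1 10 4

Derivation:
Move 1: P1 pit1 -> P1=[4,0,4,6,3,2](0) P2=[5,2,3,3,3,5](0)
Move 2: P2 pit4 -> P1=[5,0,4,6,3,2](0) P2=[5,2,3,3,0,6](1)
Move 3: P1 pit3 -> P1=[5,0,4,0,4,3](1) P2=[6,3,4,3,0,6](1)
Move 4: P2 pit0 -> P1=[5,0,4,0,4,3](1) P2=[0,4,5,4,1,7](2)
Move 5: P2 pit2 -> P1=[6,0,4,0,4,3](1) P2=[0,4,0,5,2,8](3)
Move 6: P2 pit4 -> P1=[6,0,4,0,4,3](1) P2=[0,4,0,5,0,9](4)
Move 7: P2 pit1 -> P1=[6,0,4,0,4,3](1) P2=[0,0,1,6,1,10](4)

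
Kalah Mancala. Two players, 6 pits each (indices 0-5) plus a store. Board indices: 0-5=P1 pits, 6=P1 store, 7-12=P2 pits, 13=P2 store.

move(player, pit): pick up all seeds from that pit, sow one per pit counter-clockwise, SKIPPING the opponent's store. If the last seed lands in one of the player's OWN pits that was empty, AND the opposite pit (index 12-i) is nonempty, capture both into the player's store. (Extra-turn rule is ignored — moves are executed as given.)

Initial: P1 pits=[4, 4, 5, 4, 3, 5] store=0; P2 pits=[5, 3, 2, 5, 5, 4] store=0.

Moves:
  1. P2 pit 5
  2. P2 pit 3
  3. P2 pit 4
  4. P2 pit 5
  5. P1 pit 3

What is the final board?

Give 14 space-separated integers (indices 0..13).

Move 1: P2 pit5 -> P1=[5,5,6,4,3,5](0) P2=[5,3,2,5,5,0](1)
Move 2: P2 pit3 -> P1=[6,6,6,4,3,5](0) P2=[5,3,2,0,6,1](2)
Move 3: P2 pit4 -> P1=[7,7,7,5,3,5](0) P2=[5,3,2,0,0,2](3)
Move 4: P2 pit5 -> P1=[8,7,7,5,3,5](0) P2=[5,3,2,0,0,0](4)
Move 5: P1 pit3 -> P1=[8,7,7,0,4,6](1) P2=[6,4,2,0,0,0](4)

Answer: 8 7 7 0 4 6 1 6 4 2 0 0 0 4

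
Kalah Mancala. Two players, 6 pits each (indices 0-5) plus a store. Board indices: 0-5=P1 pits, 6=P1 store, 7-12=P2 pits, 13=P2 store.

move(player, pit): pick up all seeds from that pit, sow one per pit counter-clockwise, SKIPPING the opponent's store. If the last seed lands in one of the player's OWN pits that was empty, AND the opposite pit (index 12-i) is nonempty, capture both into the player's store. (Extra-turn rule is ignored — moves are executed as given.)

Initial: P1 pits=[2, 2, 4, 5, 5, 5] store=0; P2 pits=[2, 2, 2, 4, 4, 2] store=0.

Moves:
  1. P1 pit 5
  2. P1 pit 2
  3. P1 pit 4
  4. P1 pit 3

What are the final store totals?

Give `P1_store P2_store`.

Answer: 4 0

Derivation:
Move 1: P1 pit5 -> P1=[2,2,4,5,5,0](1) P2=[3,3,3,5,4,2](0)
Move 2: P1 pit2 -> P1=[2,2,0,6,6,1](2) P2=[3,3,3,5,4,2](0)
Move 3: P1 pit4 -> P1=[2,2,0,6,0,2](3) P2=[4,4,4,6,4,2](0)
Move 4: P1 pit3 -> P1=[2,2,0,0,1,3](4) P2=[5,5,5,6,4,2](0)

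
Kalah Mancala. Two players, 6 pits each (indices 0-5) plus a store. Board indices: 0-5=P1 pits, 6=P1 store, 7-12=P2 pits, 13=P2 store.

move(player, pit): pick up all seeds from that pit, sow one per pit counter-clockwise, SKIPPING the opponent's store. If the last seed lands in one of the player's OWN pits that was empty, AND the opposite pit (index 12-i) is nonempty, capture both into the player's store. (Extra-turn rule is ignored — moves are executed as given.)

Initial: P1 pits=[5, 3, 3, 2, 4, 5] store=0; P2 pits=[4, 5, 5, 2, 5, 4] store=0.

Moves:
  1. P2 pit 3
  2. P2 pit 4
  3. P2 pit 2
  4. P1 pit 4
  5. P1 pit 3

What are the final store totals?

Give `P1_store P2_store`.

Answer: 2 2

Derivation:
Move 1: P2 pit3 -> P1=[5,3,3,2,4,5](0) P2=[4,5,5,0,6,5](0)
Move 2: P2 pit4 -> P1=[6,4,4,3,4,5](0) P2=[4,5,5,0,0,6](1)
Move 3: P2 pit2 -> P1=[7,4,4,3,4,5](0) P2=[4,5,0,1,1,7](2)
Move 4: P1 pit4 -> P1=[7,4,4,3,0,6](1) P2=[5,6,0,1,1,7](2)
Move 5: P1 pit3 -> P1=[7,4,4,0,1,7](2) P2=[5,6,0,1,1,7](2)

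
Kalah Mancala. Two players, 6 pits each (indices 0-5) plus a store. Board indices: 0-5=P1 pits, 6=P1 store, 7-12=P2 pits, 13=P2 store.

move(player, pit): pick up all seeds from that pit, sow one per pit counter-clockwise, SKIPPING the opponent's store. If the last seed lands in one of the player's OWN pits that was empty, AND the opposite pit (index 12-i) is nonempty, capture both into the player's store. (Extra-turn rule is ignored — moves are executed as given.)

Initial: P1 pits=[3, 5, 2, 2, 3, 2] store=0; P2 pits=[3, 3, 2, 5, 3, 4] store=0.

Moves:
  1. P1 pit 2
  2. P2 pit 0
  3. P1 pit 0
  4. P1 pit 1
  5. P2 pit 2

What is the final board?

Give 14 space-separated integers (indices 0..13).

Answer: 0 0 2 5 5 3 1 1 4 0 7 4 5 0

Derivation:
Move 1: P1 pit2 -> P1=[3,5,0,3,4,2](0) P2=[3,3,2,5,3,4](0)
Move 2: P2 pit0 -> P1=[3,5,0,3,4,2](0) P2=[0,4,3,6,3,4](0)
Move 3: P1 pit0 -> P1=[0,6,1,4,4,2](0) P2=[0,4,3,6,3,4](0)
Move 4: P1 pit1 -> P1=[0,0,2,5,5,3](1) P2=[1,4,3,6,3,4](0)
Move 5: P2 pit2 -> P1=[0,0,2,5,5,3](1) P2=[1,4,0,7,4,5](0)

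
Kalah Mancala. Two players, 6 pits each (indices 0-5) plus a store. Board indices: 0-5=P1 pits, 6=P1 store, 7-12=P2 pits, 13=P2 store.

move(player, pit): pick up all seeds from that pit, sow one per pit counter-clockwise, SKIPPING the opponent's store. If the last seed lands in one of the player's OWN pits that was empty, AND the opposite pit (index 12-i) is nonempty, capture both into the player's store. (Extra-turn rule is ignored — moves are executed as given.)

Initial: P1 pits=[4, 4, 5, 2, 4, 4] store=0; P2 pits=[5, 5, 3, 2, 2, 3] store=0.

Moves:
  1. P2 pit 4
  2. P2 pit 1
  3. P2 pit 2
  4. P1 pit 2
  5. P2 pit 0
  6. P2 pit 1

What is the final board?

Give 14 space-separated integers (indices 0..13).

Move 1: P2 pit4 -> P1=[4,4,5,2,4,4](0) P2=[5,5,3,2,0,4](1)
Move 2: P2 pit1 -> P1=[4,4,5,2,4,4](0) P2=[5,0,4,3,1,5](2)
Move 3: P2 pit2 -> P1=[4,4,5,2,4,4](0) P2=[5,0,0,4,2,6](3)
Move 4: P1 pit2 -> P1=[4,4,0,3,5,5](1) P2=[6,0,0,4,2,6](3)
Move 5: P2 pit0 -> P1=[4,4,0,3,5,5](1) P2=[0,1,1,5,3,7](4)
Move 6: P2 pit1 -> P1=[4,4,0,3,5,5](1) P2=[0,0,2,5,3,7](4)

Answer: 4 4 0 3 5 5 1 0 0 2 5 3 7 4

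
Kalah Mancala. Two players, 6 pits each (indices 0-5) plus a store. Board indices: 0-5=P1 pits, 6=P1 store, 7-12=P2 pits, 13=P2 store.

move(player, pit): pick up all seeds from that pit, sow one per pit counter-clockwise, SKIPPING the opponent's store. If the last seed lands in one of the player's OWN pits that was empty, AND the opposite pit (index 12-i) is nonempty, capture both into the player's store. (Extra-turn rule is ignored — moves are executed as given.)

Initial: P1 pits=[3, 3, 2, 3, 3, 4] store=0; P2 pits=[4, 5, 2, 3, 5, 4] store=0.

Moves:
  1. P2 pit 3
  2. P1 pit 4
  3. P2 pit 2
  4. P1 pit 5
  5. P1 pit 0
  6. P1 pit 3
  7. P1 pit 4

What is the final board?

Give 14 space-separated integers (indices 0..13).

Answer: 0 4 3 0 0 2 3 7 6 1 2 7 5 1

Derivation:
Move 1: P2 pit3 -> P1=[3,3,2,3,3,4](0) P2=[4,5,2,0,6,5](1)
Move 2: P1 pit4 -> P1=[3,3,2,3,0,5](1) P2=[5,5,2,0,6,5](1)
Move 3: P2 pit2 -> P1=[3,3,2,3,0,5](1) P2=[5,5,0,1,7,5](1)
Move 4: P1 pit5 -> P1=[3,3,2,3,0,0](2) P2=[6,6,1,2,7,5](1)
Move 5: P1 pit0 -> P1=[0,4,3,4,0,0](2) P2=[6,6,1,2,7,5](1)
Move 6: P1 pit3 -> P1=[0,4,3,0,1,1](3) P2=[7,6,1,2,7,5](1)
Move 7: P1 pit4 -> P1=[0,4,3,0,0,2](3) P2=[7,6,1,2,7,5](1)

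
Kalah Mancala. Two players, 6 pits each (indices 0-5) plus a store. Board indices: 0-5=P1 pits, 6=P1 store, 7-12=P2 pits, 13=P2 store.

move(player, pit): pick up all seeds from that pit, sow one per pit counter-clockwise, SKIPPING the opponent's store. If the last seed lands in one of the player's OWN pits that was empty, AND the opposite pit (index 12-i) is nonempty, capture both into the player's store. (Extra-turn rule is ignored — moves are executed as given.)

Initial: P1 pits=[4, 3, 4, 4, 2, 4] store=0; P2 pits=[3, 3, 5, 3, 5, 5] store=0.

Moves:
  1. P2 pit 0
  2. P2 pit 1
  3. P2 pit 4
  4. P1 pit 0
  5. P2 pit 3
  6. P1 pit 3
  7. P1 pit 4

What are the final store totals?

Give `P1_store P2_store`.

Move 1: P2 pit0 -> P1=[4,3,4,4,2,4](0) P2=[0,4,6,4,5,5](0)
Move 2: P2 pit1 -> P1=[4,3,4,4,2,4](0) P2=[0,0,7,5,6,6](0)
Move 3: P2 pit4 -> P1=[5,4,5,5,2,4](0) P2=[0,0,7,5,0,7](1)
Move 4: P1 pit0 -> P1=[0,5,6,6,3,5](0) P2=[0,0,7,5,0,7](1)
Move 5: P2 pit3 -> P1=[1,6,6,6,3,5](0) P2=[0,0,7,0,1,8](2)
Move 6: P1 pit3 -> P1=[1,6,6,0,4,6](1) P2=[1,1,8,0,1,8](2)
Move 7: P1 pit4 -> P1=[1,6,6,0,0,7](2) P2=[2,2,8,0,1,8](2)

Answer: 2 2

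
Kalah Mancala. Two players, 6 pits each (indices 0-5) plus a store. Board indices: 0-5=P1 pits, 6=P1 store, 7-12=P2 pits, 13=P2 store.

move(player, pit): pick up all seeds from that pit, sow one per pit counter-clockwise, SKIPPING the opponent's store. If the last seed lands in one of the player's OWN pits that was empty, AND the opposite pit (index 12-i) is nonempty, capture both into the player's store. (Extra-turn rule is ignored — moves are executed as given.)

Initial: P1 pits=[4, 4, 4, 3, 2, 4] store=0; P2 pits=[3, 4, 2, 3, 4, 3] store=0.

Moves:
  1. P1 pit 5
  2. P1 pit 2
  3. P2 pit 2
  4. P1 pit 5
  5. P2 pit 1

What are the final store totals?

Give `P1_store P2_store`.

Move 1: P1 pit5 -> P1=[4,4,4,3,2,0](1) P2=[4,5,3,3,4,3](0)
Move 2: P1 pit2 -> P1=[4,4,0,4,3,1](2) P2=[4,5,3,3,4,3](0)
Move 3: P2 pit2 -> P1=[4,4,0,4,3,1](2) P2=[4,5,0,4,5,4](0)
Move 4: P1 pit5 -> P1=[4,4,0,4,3,0](3) P2=[4,5,0,4,5,4](0)
Move 5: P2 pit1 -> P1=[4,4,0,4,3,0](3) P2=[4,0,1,5,6,5](1)

Answer: 3 1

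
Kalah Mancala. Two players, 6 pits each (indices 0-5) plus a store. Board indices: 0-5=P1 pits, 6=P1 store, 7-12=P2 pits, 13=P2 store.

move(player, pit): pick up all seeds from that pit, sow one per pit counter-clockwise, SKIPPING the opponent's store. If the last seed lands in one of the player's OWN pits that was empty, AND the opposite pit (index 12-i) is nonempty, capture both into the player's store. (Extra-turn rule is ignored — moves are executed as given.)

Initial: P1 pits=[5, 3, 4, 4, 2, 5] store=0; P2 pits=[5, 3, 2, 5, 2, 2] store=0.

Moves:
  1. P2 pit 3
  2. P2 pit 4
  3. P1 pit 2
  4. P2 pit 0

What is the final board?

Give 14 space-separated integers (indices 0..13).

Move 1: P2 pit3 -> P1=[6,4,4,4,2,5](0) P2=[5,3,2,0,3,3](1)
Move 2: P2 pit4 -> P1=[7,4,4,4,2,5](0) P2=[5,3,2,0,0,4](2)
Move 3: P1 pit2 -> P1=[7,4,0,5,3,6](1) P2=[5,3,2,0,0,4](2)
Move 4: P2 pit0 -> P1=[7,4,0,5,3,6](1) P2=[0,4,3,1,1,5](2)

Answer: 7 4 0 5 3 6 1 0 4 3 1 1 5 2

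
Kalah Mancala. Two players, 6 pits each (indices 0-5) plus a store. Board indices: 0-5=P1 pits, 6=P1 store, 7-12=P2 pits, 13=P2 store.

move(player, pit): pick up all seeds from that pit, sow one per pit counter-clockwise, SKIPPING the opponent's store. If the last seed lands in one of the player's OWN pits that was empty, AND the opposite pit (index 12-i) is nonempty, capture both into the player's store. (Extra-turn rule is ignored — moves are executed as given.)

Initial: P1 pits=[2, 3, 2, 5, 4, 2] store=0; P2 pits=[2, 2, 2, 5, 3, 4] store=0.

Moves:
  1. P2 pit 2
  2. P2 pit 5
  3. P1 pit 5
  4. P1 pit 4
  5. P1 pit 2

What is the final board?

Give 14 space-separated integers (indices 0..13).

Answer: 3 4 0 6 1 2 2 4 3 0 6 4 0 1

Derivation:
Move 1: P2 pit2 -> P1=[2,3,2,5,4,2](0) P2=[2,2,0,6,4,4](0)
Move 2: P2 pit5 -> P1=[3,4,3,5,4,2](0) P2=[2,2,0,6,4,0](1)
Move 3: P1 pit5 -> P1=[3,4,3,5,4,0](1) P2=[3,2,0,6,4,0](1)
Move 4: P1 pit4 -> P1=[3,4,3,5,0,1](2) P2=[4,3,0,6,4,0](1)
Move 5: P1 pit2 -> P1=[3,4,0,6,1,2](2) P2=[4,3,0,6,4,0](1)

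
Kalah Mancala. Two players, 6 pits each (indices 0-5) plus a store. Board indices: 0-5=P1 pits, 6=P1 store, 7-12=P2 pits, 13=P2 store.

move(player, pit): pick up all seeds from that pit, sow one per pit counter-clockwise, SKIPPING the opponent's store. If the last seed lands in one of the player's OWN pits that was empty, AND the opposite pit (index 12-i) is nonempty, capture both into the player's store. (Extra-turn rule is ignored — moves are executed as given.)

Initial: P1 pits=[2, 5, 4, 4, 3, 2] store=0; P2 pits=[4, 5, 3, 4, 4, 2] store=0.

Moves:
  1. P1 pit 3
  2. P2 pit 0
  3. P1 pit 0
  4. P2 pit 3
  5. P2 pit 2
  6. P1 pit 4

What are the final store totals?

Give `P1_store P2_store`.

Move 1: P1 pit3 -> P1=[2,5,4,0,4,3](1) P2=[5,5,3,4,4,2](0)
Move 2: P2 pit0 -> P1=[2,5,4,0,4,3](1) P2=[0,6,4,5,5,3](0)
Move 3: P1 pit0 -> P1=[0,6,5,0,4,3](1) P2=[0,6,4,5,5,3](0)
Move 4: P2 pit3 -> P1=[1,7,5,0,4,3](1) P2=[0,6,4,0,6,4](1)
Move 5: P2 pit2 -> P1=[1,7,5,0,4,3](1) P2=[0,6,0,1,7,5](2)
Move 6: P1 pit4 -> P1=[1,7,5,0,0,4](2) P2=[1,7,0,1,7,5](2)

Answer: 2 2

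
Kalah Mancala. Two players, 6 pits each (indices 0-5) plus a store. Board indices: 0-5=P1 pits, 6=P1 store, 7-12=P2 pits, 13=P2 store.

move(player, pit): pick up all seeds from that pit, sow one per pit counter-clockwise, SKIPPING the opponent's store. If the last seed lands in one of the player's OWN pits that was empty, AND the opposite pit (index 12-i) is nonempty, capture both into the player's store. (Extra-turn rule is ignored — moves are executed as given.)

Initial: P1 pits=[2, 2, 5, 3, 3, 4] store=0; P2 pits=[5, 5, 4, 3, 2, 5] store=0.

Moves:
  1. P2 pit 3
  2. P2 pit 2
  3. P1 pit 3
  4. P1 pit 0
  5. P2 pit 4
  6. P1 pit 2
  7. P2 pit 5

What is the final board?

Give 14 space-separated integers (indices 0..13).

Answer: 2 5 1 2 6 7 2 7 6 0 1 0 0 4

Derivation:
Move 1: P2 pit3 -> P1=[2,2,5,3,3,4](0) P2=[5,5,4,0,3,6](1)
Move 2: P2 pit2 -> P1=[2,2,5,3,3,4](0) P2=[5,5,0,1,4,7](2)
Move 3: P1 pit3 -> P1=[2,2,5,0,4,5](1) P2=[5,5,0,1,4,7](2)
Move 4: P1 pit0 -> P1=[0,3,6,0,4,5](1) P2=[5,5,0,1,4,7](2)
Move 5: P2 pit4 -> P1=[1,4,6,0,4,5](1) P2=[5,5,0,1,0,8](3)
Move 6: P1 pit2 -> P1=[1,4,0,1,5,6](2) P2=[6,6,0,1,0,8](3)
Move 7: P2 pit5 -> P1=[2,5,1,2,6,7](2) P2=[7,6,0,1,0,0](4)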